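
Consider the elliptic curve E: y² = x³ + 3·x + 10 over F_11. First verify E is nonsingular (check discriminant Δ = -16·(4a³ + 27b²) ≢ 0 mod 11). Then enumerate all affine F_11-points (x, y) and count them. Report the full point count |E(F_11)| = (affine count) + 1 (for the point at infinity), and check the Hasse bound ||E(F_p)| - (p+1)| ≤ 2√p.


Affine points = {(1, 5), (1, 6), (4, 3), (4, 8), (7, 0)}; affine count = 5; |E(F_11)| = 6.

Discriminant check: Δ ∝ 4a³ + 27b² = 4·3³ + 27·10² = 4·27 + 27·100 ≡ 3 (mod 11). Nonzero ⇒ E is nonsingular.
For each x ∈ F_11, compute rhs = x³ + 3·x + 10 mod 11, then count y ∈ F_11 with y² ≡ rhs.
  x = 0: rhs = 10, matching y values: none (0 points).
  x = 1: rhs = 3, matching y values: 5, 6 (2 points).
  x = 2: rhs = 2, matching y values: none (0 points).
  x = 3: rhs = 2, matching y values: none (0 points).
  x = 4: rhs = 9, matching y values: 3, 8 (2 points).
  x = 5: rhs = 7, matching y values: none (0 points).
  x = 6: rhs = 2, matching y values: none (0 points).
  x = 7: rhs = 0, matching y values: 0 (1 points).
  x = 8: rhs = 7, matching y values: none (0 points).
  x = 9: rhs = 7, matching y values: none (0 points).
  x = 10: rhs = 6, matching y values: none (0 points).
Total affine count: 5.
Full point count |E(F_11)| = 5 + 1 = 6.
Hasse bound: |6 − (11+1)| = |-6| = 6 ≤ 2√11 ≈ 6.6332 ✓.


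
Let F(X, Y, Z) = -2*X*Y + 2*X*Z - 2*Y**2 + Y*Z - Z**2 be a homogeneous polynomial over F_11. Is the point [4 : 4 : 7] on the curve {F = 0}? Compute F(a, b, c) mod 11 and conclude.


F(4,4,7) ≡ 4 (mod 11); P is NOT on the curve.

Evaluate F(4, 4, 7) term-by-term (mod 11).
  -2*X*Y ↦ -2·4·4·1 = -32
  2*X*Z ↦ 2·4·1·7 = 56
  -2*Y**2 ↦ -2·1·16·1 = -32
  Y*Z ↦ 1·1·4·7 = 28
  -Z**2 ↦ -1·1·1·49 = -49
Sum: F(4, 4, 7) = (-32) + (56) + (-32) + (28) + (-49) = -29.
Reducing mod 11: -29 ≡ 4 (mod 11).
Since F(a, b, c) ≡ 4 ≠ 0 (mod 11), P does NOT lie on the curve.


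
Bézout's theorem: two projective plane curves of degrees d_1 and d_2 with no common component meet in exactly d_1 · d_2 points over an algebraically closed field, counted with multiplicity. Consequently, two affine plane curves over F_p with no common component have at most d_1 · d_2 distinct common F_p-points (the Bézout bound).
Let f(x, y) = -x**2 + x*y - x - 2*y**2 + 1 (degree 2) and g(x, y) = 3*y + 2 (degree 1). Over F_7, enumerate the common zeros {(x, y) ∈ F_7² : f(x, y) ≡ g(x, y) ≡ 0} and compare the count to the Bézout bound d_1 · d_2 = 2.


Common zeros: {(4, 4), (6, 4)}; count = 2; Bézout bound = 2.

deg(f) = 2, deg(g) = 1, so Bézout bound = 2.
Scan x ∈ F_7. For each x, list the y ∈ F_7 with f(x, y) ≡ 0 and those with g(x, y) ≡ 0 (mod 7); the common zeros in that column are the intersection.
  x = 0: f ≡ 0 at y ∈ {2, 5}; g ≡ 0 at y ∈ {4}; common: ∅.
  x = 1: f ≡ 0 at y ∈ {2}; g ≡ 0 at y ∈ {4}; common: ∅.
  x = 2: f ≡ 0 at y ∈ ∅; g ≡ 0 at y ∈ {4}; common: ∅.
  x = 3: f ≡ 0 at y ∈ ∅; g ≡ 0 at y ∈ {4}; common: ∅.
  x = 4: f ≡ 0 at y ∈ {4, 5}; g ≡ 0 at y ∈ {4}; common: {4}.
  x = 5: f ≡ 0 at y ∈ ∅; g ≡ 0 at y ∈ {4}; common: ∅.
  x = 6: f ≡ 0 at y ∈ {4, 6}; g ≡ 0 at y ∈ {4}; common: {4}.
Collecting: common zeros = {(4, 4), (6, 4)}, so the count is 2.
Comparison with the Bézout bound: 2 ≤ 2 = deg(f)·deg(g), as expected for curves with no common component (the bound is attained).


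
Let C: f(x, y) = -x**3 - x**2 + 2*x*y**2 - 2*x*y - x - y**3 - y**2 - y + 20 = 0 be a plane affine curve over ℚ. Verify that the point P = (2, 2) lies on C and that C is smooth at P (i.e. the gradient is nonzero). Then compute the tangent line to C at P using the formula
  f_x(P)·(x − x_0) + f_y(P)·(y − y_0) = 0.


Tangent line at P: -13*x - 5*y + 36 = 0.

Step 1: f(2, 2) = 0, so P lies on C.
Step 2: partial derivatives
  f_x(x, y) = -3*x**2 - 2*x + 2*y**2 - 2*y - 1, f_y(x, y) = 4*x*y - 2*x - 3*y**2 - 2*y - 1.
  f_x(P) = -13, f_y(P) = -5 (gradient nonzero, so P is smooth).
Step 3: tangent line at P: -13·(x − 2) + -5·(y − 2) = 0.
Expanding: -13*x - 5*y + 36 = 0.


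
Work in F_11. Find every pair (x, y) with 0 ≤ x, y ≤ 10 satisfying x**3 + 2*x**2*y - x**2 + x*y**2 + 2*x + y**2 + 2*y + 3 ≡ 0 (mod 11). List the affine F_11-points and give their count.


Affine F_11-points: {(0, 2), (0, 7), (1, 1), (1, 8), (2, 0), (2, 4), (3, 7), (3, 10), (4, 4), (4, 9), (5, 8), (5, 9), (6, 6), (6, 7), (7, 6), (7, 9), (8, 5), (9, 4), (9, 6), (10, 3)}; count = 20.

For each of the 121 pairs (x, y) ∈ F_11², evaluate f(x, y) mod 11. Record the zeros.
  x = 0: [0↦3, 1↦6, 2↦0, 3↦7, 4↦5, 5↦5, 6↦7, 7↦0, 8↦6, 9↦3, 10↦2]  zeros at y ∈ {2, 7}
  x = 1: [0↦5, 1↦0, 2↦10, 3↦2, 4↦9, 5↦9, 6↦2, 7↦10, 8↦0, 9↦5, 10↦3]  zeros at y ∈ {1, 8}
  x = 2: [0↦0, 1↦2, 2↦10, 3↦2, 4↦0, 5↦4, 6↦3, 7↦8, 8↦8, 9↦3, 10↦4]  zeros at y ∈ {0, 4}
  x = 3: [0↦5, 1↦7, 2↦6, 3↦2, 4↦6, 5↦7, 6↦5, 7↦0, 8↦3, 9↦3, 10↦0]  zeros at y ∈ {7, 10}
  x = 4: [0↦4, 1↦10, 2↦4, 3↦8, 4↦0, 5↦2, 6↦3, 7↦3, 8↦2, 9↦0, 10↦8]  zeros at y ∈ {4, 9}
  x = 5: [0↦3, 1↦6, 2↦10, 3↦4, 4↦10, 5↦6, 6↦3, 7↦1, 8↦0, 9↦0, 10↦1]  zeros at y ∈ {8, 9}
  x = 6: [0↦8, 1↦1, 2↦8, 3↦7, 4↦9, 5↦3, 6↦0, 7↦0, 8↦3, 9↦9, 10↦7]  zeros at y ∈ {6, 7}
  x = 7: [0↦3, 1↦1, 2↦4, 3↦1, 4↦3, 5↦10, 6↦0, 7↦6, 8↦6, 9↦0, 10↦10]  zeros at y ∈ {6, 9}
  x = 8: [0↦5, 1↦1, 2↦4, 3↦3, 4↦9, 5↦0, 6↦9, 7↦3, 8↦4, 9↦1, 10↦5]  zeros at y ∈ {5}
  x = 9: [0↦9, 1↦7, 2↦3, 3↦8, 4↦0, 5↦1, 6↦0, 7↦8, 8↦3, 9↦7, 10↦9]  zeros at y ∈ {4, 6}
  x = 10: [0↦10, 1↦3, 2↦7, 3↦0, 4↦4, 5↦8, 6↦1, 7↦5, 8↦9, 9↦2, 10↦6]  zeros at y ∈ {3}
Collecting zeros: affine points = {(0, 2), (0, 7), (1, 1), (1, 8), (2, 0), (2, 4), (3, 7), (3, 10), (4, 4), (4, 9), (5, 8), (5, 9), (6, 6), (6, 7), (7, 6), (7, 9), (8, 5), (9, 4), (9, 6), (10, 3)}.
Total count |C(F_11)_aff| = 20.


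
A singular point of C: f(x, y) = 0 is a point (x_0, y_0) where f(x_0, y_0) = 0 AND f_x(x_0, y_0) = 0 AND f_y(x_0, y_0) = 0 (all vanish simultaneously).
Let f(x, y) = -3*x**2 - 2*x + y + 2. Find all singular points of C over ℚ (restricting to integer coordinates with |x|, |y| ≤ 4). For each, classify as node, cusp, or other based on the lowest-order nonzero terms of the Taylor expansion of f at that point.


No singular points in the scanned grid; C is smooth there.

Compute partial derivatives:
  f_x = -6*x - 2.
  f_y = 1.
f_y = 1 is a nonzero constant, so f_y never vanishes: no point (x, y) can satisfy f = f_x = f_y = 0. In particular no (x, y) ∈ {−4, ..., 4}² is singular; the curve is smooth.


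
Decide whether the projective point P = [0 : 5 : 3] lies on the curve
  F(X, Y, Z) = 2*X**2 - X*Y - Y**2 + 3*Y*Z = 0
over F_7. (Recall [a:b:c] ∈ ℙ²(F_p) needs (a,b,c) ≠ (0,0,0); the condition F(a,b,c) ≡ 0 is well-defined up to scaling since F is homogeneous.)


F(0,5,3) ≡ 6 (mod 7); P is NOT on the curve.

Evaluate F(0, 5, 3) term-by-term (mod 7).
  2*X**2 ↦ 2·0·1·1 = 0
  -X*Y ↦ -1·0·5·1 = 0
  -Y**2 ↦ -1·1·25·1 = -25
  3*Y*Z ↦ 3·1·5·3 = 45
Sum: F(0, 5, 3) = (0) + (0) + (-25) + (45) = 20.
Reducing mod 7: 20 ≡ 6 (mod 7).
Since F(a, b, c) ≡ 6 ≠ 0 (mod 7), P does NOT lie on the curve.


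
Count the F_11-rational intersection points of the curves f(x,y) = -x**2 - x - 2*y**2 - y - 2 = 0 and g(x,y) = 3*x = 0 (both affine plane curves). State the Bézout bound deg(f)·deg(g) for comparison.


Common zeros: ∅; count = 0; Bézout bound = 2.

deg(f) = 2, deg(g) = 1, so Bézout bound = 2.
Scan x ∈ F_11. For each x, list the y ∈ F_11 with f(x, y) ≡ 0 and those with g(x, y) ≡ 0 (mod 11); the common zeros in that column are the intersection.
  x = 0: f ≡ 0 at y ∈ ∅; g ≡ 0 at y ∈ {0, 1, 2, 3, 4, 5, 6, 7, 8, 9, 10}; common: ∅.
  x = 1: f ≡ 0 at y ∈ ∅; g ≡ 0 at y ∈ ∅; common: ∅.
  x = 2: f ≡ 0 at y ∈ {1, 4}; g ≡ 0 at y ∈ ∅; common: ∅.
  x = 3: f ≡ 0 at y ∈ ∅; g ≡ 0 at y ∈ ∅; common: ∅.
  x = 4: f ≡ 0 at y ∈ {0, 5}; g ≡ 0 at y ∈ ∅; common: ∅.
  x = 5: f ≡ 0 at y ∈ {6, 10}; g ≡ 0 at y ∈ ∅; common: ∅.
  x = 6: f ≡ 0 at y ∈ {0, 5}; g ≡ 0 at y ∈ ∅; common: ∅.
  x = 7: f ≡ 0 at y ∈ ∅; g ≡ 0 at y ∈ ∅; common: ∅.
  x = 8: f ≡ 0 at y ∈ {1, 4}; g ≡ 0 at y ∈ ∅; common: ∅.
  x = 9: f ≡ 0 at y ∈ ∅; g ≡ 0 at y ∈ ∅; common: ∅.
  x = 10: f ≡ 0 at y ∈ ∅; g ≡ 0 at y ∈ ∅; common: ∅.
Collecting: common zeros = ∅, so the count is 0.
Comparison with the Bézout bound: 0 ≤ 2 = deg(f)·deg(g), as expected for curves with no common component (the affine F_11-count falls short of the bound because intersections may lie at infinity, over extension fields, or carry multiplicity).


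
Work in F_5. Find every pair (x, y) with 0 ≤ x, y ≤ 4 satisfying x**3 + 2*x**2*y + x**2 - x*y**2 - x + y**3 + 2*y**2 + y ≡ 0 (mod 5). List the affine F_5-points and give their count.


Affine F_5-points: {(0, 0), (0, 4), (2, 0), (2, 1), (2, 4), (3, 2), (4, 4)}; count = 7.

For each of the 25 pairs (x, y) ∈ F_5², evaluate f(x, y) mod 5. Record the zeros.
  x = 0: [0↦0, 1↦4, 2↦3, 3↦3, 4↦0]  zeros at y ∈ {0, 4}
  x = 1: [0↦1, 1↦1, 2↦4, 3↦1, 4↦3]  zeros at y ∈ ∅
  x = 2: [0↦0, 1↦0, 2↦1, 3↦4, 4↦0]  zeros at y ∈ {0, 1, 4}
  x = 3: [0↦3, 1↦2, 2↦0, 3↦3, 4↦2]  zeros at y ∈ {2}
  x = 4: [0↦1, 1↦3, 2↦2, 3↦4, 4↦0]  zeros at y ∈ {4}
Collecting zeros: affine points = {(0, 0), (0, 4), (2, 0), (2, 1), (2, 4), (3, 2), (4, 4)}.
Total count |C(F_5)_aff| = 7.


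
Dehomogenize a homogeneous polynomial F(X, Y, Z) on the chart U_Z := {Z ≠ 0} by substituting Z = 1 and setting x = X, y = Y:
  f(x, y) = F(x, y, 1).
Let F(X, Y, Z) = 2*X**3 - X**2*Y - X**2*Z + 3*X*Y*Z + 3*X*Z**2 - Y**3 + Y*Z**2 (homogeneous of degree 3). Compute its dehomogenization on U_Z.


f(x, y) = 2*x**3 - x**2*y - x**2 + 3*x*y + 3*x - y**3 + y

On U_Z we set Z = 1. Each monomial c·X^i·Y^j·Z^k in F becomes c·x^i·y^j·1^k = c·x^i·y^j.
Substituting Z = 1: F(X, Y, 1) = 2*x**3 - x**2*y - x**2 + 3*x*y + 3*x - y**3 + y.
Note: deg(f) ≤ deg(F) = 3; strict inequality happens when F is divisible by Z (lost terms).


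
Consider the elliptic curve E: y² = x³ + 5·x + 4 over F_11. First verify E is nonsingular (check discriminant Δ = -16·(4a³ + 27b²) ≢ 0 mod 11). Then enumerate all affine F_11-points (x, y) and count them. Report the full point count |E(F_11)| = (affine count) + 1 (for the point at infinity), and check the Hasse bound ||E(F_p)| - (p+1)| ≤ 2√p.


Affine points = {(0, 2), (0, 9), (2, 0), (4, 0), (5, 0), (10, 3), (10, 8)}; affine count = 7; |E(F_11)| = 8.

Discriminant check: Δ ∝ 4a³ + 27b² = 4·5³ + 27·4² = 4·125 + 27·16 ≡ 8 (mod 11). Nonzero ⇒ E is nonsingular.
For each x ∈ F_11, compute rhs = x³ + 5·x + 4 mod 11, then count y ∈ F_11 with y² ≡ rhs.
  x = 0: rhs = 4, matching y values: 2, 9 (2 points).
  x = 1: rhs = 10, matching y values: none (0 points).
  x = 2: rhs = 0, matching y values: 0 (1 points).
  x = 3: rhs = 2, matching y values: none (0 points).
  x = 4: rhs = 0, matching y values: 0 (1 points).
  x = 5: rhs = 0, matching y values: 0 (1 points).
  x = 6: rhs = 8, matching y values: none (0 points).
  x = 7: rhs = 8, matching y values: none (0 points).
  x = 8: rhs = 6, matching y values: none (0 points).
  x = 9: rhs = 8, matching y values: none (0 points).
  x = 10: rhs = 9, matching y values: 3, 8 (2 points).
Total affine count: 7.
Full point count |E(F_11)| = 7 + 1 = 8.
Hasse bound: |8 − (11+1)| = |-4| = 4 ≤ 2√11 ≈ 6.6332 ✓.


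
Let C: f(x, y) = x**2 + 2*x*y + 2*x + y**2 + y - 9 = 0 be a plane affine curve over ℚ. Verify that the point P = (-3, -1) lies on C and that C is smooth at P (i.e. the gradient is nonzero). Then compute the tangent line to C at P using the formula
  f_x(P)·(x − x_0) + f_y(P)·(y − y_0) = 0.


Tangent line at P: -6*x - 7*y - 25 = 0.

Step 1: f(-3, -1) = 0, so P lies on C.
Step 2: partial derivatives
  f_x(x, y) = 2*x + 2*y + 2, f_y(x, y) = 2*x + 2*y + 1.
  f_x(P) = -6, f_y(P) = -7 (gradient nonzero, so P is smooth).
Step 3: tangent line at P: -6·(x − -3) + -7·(y − -1) = 0.
Expanding: -6*x - 7*y - 25 = 0.


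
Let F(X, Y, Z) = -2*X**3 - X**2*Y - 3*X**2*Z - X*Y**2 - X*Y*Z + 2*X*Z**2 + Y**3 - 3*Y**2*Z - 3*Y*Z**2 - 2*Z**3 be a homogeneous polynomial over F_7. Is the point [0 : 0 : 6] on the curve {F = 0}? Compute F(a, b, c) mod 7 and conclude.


F(0,0,6) ≡ 2 (mod 7); P is NOT on the curve.

Evaluate F(0, 0, 6) term-by-term (mod 7).
  -2*X**3 ↦ -2·0·1·1 = 0
  -X**2*Y ↦ -1·0·0·1 = 0
  -3*X**2*Z ↦ -3·0·1·6 = 0
  -X*Y**2 ↦ -1·0·0·1 = 0
  -X*Y*Z ↦ -1·0·0·6 = 0
  2*X*Z**2 ↦ 2·0·1·36 = 0
  Y**3 ↦ 1·1·0·1 = 0
  -3*Y**2*Z ↦ -3·1·0·6 = 0
  -3*Y*Z**2 ↦ -3·1·0·36 = 0
  -2*Z**3 ↦ -2·1·1·216 = -432
Sum: F(0, 0, 6) = (0) + (0) + (0) + (0) + (0) + (0) + (0) + (0) + (0) + (-432) = -432.
Reducing mod 7: -432 ≡ 2 (mod 7).
Since F(a, b, c) ≡ 2 ≠ 0 (mod 7), P does NOT lie on the curve.


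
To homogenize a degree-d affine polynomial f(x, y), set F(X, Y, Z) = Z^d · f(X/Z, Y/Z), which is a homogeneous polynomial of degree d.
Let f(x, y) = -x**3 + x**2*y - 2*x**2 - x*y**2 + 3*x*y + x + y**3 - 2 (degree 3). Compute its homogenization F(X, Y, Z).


F(X, Y, Z) = -X**3 + X**2*Y - 2*X**2*Z - X*Y**2 + 3*X*Y*Z + X*Z**2 + Y**3 - 2*Z**3

deg(f) = 3.
Substitute x = X/Z, y = Y/Z into f, then multiply by Z^3.
  monomial -1·x^3·y^0 ↦ -1·X^3·Y^0·Z^0.
  monomial 1·x^2·y^1 ↦ 1·X^2·Y^1·Z^0.
  monomial -2·x^2·y^0 ↦ -2·X^2·Y^0·Z^1.
  monomial -1·x^1·y^2 ↦ -1·X^1·Y^2·Z^0.
  monomial 3·x^1·y^1 ↦ 3·X^1·Y^1·Z^1.
  monomial 1·x^1·y^0 ↦ 1·X^1·Y^0·Z^2.
  monomial 1·x^0·y^3 ↦ 1·X^0·Y^3·Z^0.
  monomial -2·x^0·y^0 ↦ -2·X^0·Y^0·Z^3.
Collecting: F(X, Y, Z) = -X**3 + X**2*Y - 2*X**2*Z - X*Y**2 + 3*X*Y*Z + X*Z**2 + Y**3 - 2*Z**3.


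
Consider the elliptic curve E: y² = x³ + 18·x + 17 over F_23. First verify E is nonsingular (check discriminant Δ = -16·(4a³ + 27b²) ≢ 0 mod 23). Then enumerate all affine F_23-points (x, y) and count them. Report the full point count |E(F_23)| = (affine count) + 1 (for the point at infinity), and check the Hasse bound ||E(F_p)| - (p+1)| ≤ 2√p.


Affine points = {(1, 6), (1, 17), (3, 11), (3, 12), (5, 5), (5, 18), (7, 7), (7, 16), (8, 11), (8, 12), (10, 1), (10, 22), (12, 11), (12, 12), (14, 0), (16, 10), (16, 13), (18, 3), (18, 20)}; affine count = 19; |E(F_23)| = 20.

Discriminant check: Δ ∝ 4a³ + 27b² = 4·18³ + 27·17² = 4·5832 + 27·289 ≡ 12 (mod 23). Nonzero ⇒ E is nonsingular.
For each x ∈ F_23, compute rhs = x³ + 18·x + 17 mod 23, then count y ∈ F_23 with y² ≡ rhs.
  x = 0: rhs = 17, matching y values: none (0 points).
  x = 1: rhs = 13, matching y values: 6, 17 (2 points).
  x = 2: rhs = 15, matching y values: none (0 points).
  x = 3: rhs = 6, matching y values: 11, 12 (2 points).
  x = 4: rhs = 15, matching y values: none (0 points).
  x = 5: rhs = 2, matching y values: 5, 18 (2 points).
  x = 6: rhs = 19, matching y values: none (0 points).
  x = 7: rhs = 3, matching y values: 7, 16 (2 points).
  x = 8: rhs = 6, matching y values: 11, 12 (2 points).
  x = 9: rhs = 11, matching y values: none (0 points).
  x = 10: rhs = 1, matching y values: 1, 22 (2 points).
  x = 11: rhs = 5, matching y values: none (0 points).
  x = 12: rhs = 6, matching y values: 11, 12 (2 points).
  x = 13: rhs = 10, matching y values: none (0 points).
  x = 14: rhs = 0, matching y values: 0 (1 points).
  x = 15: rhs = 5, matching y values: none (0 points).
  x = 16: rhs = 8, matching y values: 10, 13 (2 points).
  x = 17: rhs = 15, matching y values: none (0 points).
  x = 18: rhs = 9, matching y values: 3, 20 (2 points).
  x = 19: rhs = 19, matching y values: none (0 points).
  x = 20: rhs = 5, matching y values: none (0 points).
  x = 21: rhs = 19, matching y values: none (0 points).
  x = 22: rhs = 21, matching y values: none (0 points).
Total affine count: 19.
Full point count |E(F_23)| = 19 + 1 = 20.
Hasse bound: |20 − (23+1)| = |-4| = 4 ≤ 2√23 ≈ 9.5917 ✓.


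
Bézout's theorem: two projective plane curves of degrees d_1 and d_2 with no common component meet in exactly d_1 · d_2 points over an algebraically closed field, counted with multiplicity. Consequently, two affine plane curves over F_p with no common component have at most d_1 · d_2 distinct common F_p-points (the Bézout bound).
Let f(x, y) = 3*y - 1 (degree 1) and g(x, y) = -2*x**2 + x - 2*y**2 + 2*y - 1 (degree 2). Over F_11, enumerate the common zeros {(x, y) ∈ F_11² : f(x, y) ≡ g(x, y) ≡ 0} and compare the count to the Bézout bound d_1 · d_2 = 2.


Common zeros: ∅; count = 0; Bézout bound = 2.

deg(f) = 1, deg(g) = 2, so Bézout bound = 2.
Scan x ∈ F_11. For each x, list the y ∈ F_11 with f(x, y) ≡ 0 and those with g(x, y) ≡ 0 (mod 11); the common zeros in that column are the intersection.
  x = 0: f ≡ 0 at y ∈ {4}; g ≡ 0 at y ∈ ∅; common: ∅.
  x = 1: f ≡ 0 at y ∈ {4}; g ≡ 0 at y ∈ ∅; common: ∅.
  x = 2: f ≡ 0 at y ∈ {4}; g ≡ 0 at y ∈ {2, 10}; common: ∅.
  x = 3: f ≡ 0 at y ∈ {4}; g ≡ 0 at y ∈ ∅; common: ∅.
  x = 4: f ≡ 0 at y ∈ {4}; g ≡ 0 at y ∈ {2, 10}; common: ∅.
  x = 5: f ≡ 0 at y ∈ {4}; g ≡ 0 at y ∈ ∅; common: ∅.
  x = 6: f ≡ 0 at y ∈ {4}; g ≡ 0 at y ∈ ∅; common: ∅.
  x = 7: f ≡ 0 at y ∈ {4}; g ≡ 0 at y ∈ {5, 7}; common: ∅.
  x = 8: f ≡ 0 at y ∈ {4}; g ≡ 0 at y ∈ {0, 1}; common: ∅.
  x = 9: f ≡ 0 at y ∈ {4}; g ≡ 0 at y ∈ {0, 1}; common: ∅.
  x = 10: f ≡ 0 at y ∈ {4}; g ≡ 0 at y ∈ {5, 7}; common: ∅.
Collecting: common zeros = ∅, so the count is 0.
Comparison with the Bézout bound: 0 ≤ 2 = deg(f)·deg(g), as expected for curves with no common component (the affine F_11-count falls short of the bound because intersections may lie at infinity, over extension fields, or carry multiplicity).


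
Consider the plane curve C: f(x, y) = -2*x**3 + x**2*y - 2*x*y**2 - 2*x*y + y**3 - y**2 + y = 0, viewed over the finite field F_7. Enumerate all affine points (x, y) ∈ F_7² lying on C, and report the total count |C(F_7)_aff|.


Affine F_7-points: {(0, 0), (0, 3), (0, 5), (1, 4), (2, 4), (3, 1), (3, 5), (4, 6), (6, 4)}; count = 9.

For each of the 49 pairs (x, y) ∈ F_7², evaluate f(x, y) mod 7. Record the zeros.
  x = 0: [0↦0, 1↦1, 2↦6, 3↦0, 4↦3, 5↦0, 6↦4]  zeros at y ∈ {0, 3, 5}
  x = 1: [0↦5, 1↦3, 2↦1, 3↦5, 4↦0, 5↦6, 6↦1]  zeros at y ∈ {4}
  x = 2: [0↦5, 1↦2, 2↦2, 3↦4, 4↦0, 5↦3, 6↦5]  zeros at y ∈ {4}
  x = 3: [0↦2, 1↦0, 2↦4, 3↦6, 4↦5, 5↦0, 6↦4]  zeros at y ∈ {1, 5}
  x = 4: [0↦5, 1↦6, 2↦2, 3↦6, 4↦3, 5↦6, 6↦0]  zeros at y ∈ {6}
  x = 5: [0↦2, 1↦1, 2↦5, 3↦6, 4↦3, 5↦2, 6↦2]  zeros at y ∈ ∅
  x = 6: [0↦2, 1↦1, 2↦1, 3↦1, 4↦0, 5↦4, 6↦5]  zeros at y ∈ {4}
Collecting zeros: affine points = {(0, 0), (0, 3), (0, 5), (1, 4), (2, 4), (3, 1), (3, 5), (4, 6), (6, 4)}.
Total count |C(F_7)_aff| = 9.


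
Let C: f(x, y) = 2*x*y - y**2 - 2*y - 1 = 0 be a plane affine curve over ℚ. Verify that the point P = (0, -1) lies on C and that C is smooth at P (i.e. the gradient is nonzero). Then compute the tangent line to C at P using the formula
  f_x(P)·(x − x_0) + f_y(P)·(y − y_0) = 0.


Tangent line at P: -2*x = 0.

Step 1: f(0, -1) = 0, so P lies on C.
Step 2: partial derivatives
  f_x(x, y) = 2*y, f_y(x, y) = 2*x - 2*y - 2.
  f_x(P) = -2, f_y(P) = 0 (gradient nonzero, so P is smooth).
Step 3: tangent line at P: -2·(x − 0) + 0·(y − -1) = 0.
Expanding: -2*x = 0.


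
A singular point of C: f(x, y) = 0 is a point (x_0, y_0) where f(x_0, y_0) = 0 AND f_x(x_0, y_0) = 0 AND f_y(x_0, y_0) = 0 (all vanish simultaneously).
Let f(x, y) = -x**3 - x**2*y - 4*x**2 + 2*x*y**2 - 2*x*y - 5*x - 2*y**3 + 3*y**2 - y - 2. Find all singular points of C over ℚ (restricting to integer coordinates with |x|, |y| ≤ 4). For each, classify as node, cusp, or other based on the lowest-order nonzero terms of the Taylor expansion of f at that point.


Singular points: {(-1, 0)}; classification: node.

Compute partial derivatives:
  f_x = -3*x**2 - 2*x*y - 8*x + 2*y**2 - 2*y - 5.
  f_y = -x**2 + 4*x*y - 2*x - 6*y**2 + 6*y - 1.
Scan x_0 ∈ {−4, ..., 4}. For each x_0, f_y(x_0, y) is a polynomial in y; find its integer roots y ∈ {−4, ..., 4}, then test f_x and f at those candidates.
  x = -4: f_y(-4, y) = -6*y**2 - 10*y - 9; no integer root y with |y| ≤ 4.
  x = -3: f_y(-3, y) = -6*y**2 - 6*y - 4; no integer root y with |y| ≤ 4.
  x = -2: f_y(-2, y) = -6*y**2 - 2*y - 1; no integer root y with |y| ≤ 4.
  x = -1: f_y(-1, y) = -6*y**2 + 2*y; vanishes at y ∈ {0}. (-1, 0): f_x = 0, f = 0 — SINGULAR.
  x = 0: f_y(0, y) = -6*y**2 + 6*y - 1; no integer root y with |y| ≤ 4.
  x = 1: f_y(1, y) = -6*y**2 + 10*y - 4; vanishes at y ∈ {1}. (1, 1): f_x = -18 ≠ 0.
  x = 2: f_y(2, y) = -6*y**2 + 14*y - 9; no integer root y with |y| ≤ 4.
  x = 3: f_y(3, y) = -6*y**2 + 18*y - 16; no integer root y with |y| ≤ 4.
  x = 4: f_y(4, y) = -6*y**2 + 22*y - 25; no integer root y with |y| ≤ 4.
Only singular point on the grid: (-1, 0).
Classify: substitute x = -1 + u, y = 0 + v and expand: f = -u**3 - u**2*v - u**2 + 2*u*v**2 - 2*v**3 + v**2.
No constant or linear terms (consistent with a singular point). Quadratic part: -u**2 + v**2. Cubic part: -u**3 - u**2*v + 2*u*v**2 - 2*v**3.
The quadratic part v**2 - u**2 = (v − u)(v + u) splits into two distinct linear factors, so there are two distinct tangent lines y − 0 = ±(x − -1) — this is a node (ordinary double point).
Classification: node.


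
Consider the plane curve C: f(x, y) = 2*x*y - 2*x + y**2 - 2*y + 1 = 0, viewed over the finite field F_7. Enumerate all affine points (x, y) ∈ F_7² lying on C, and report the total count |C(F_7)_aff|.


Affine F_7-points: {(0, 1), (1, 1), (1, 6), (2, 1), (2, 4), (3, 1), (3, 2), (4, 0), (4, 1), (5, 1), (5, 5), (6, 1), (6, 3)}; count = 13.

For each of the 49 pairs (x, y) ∈ F_7², evaluate f(x, y) mod 7. Record the zeros.
  x = 0: [0↦1, 1↦0, 2↦1, 3↦4, 4↦2, 5↦2, 6↦4]  zeros at y ∈ {1}
  x = 1: [0↦6, 1↦0, 2↦3, 3↦1, 4↦1, 5↦3, 6↦0]  zeros at y ∈ {1, 6}
  x = 2: [0↦4, 1↦0, 2↦5, 3↦5, 4↦0, 5↦4, 6↦3]  zeros at y ∈ {1, 4}
  x = 3: [0↦2, 1↦0, 2↦0, 3↦2, 4↦6, 5↦5, 6↦6]  zeros at y ∈ {1, 2}
  x = 4: [0↦0, 1↦0, 2↦2, 3↦6, 4↦5, 5↦6, 6↦2]  zeros at y ∈ {0, 1}
  x = 5: [0↦5, 1↦0, 2↦4, 3↦3, 4↦4, 5↦0, 6↦5]  zeros at y ∈ {1, 5}
  x = 6: [0↦3, 1↦0, 2↦6, 3↦0, 4↦3, 5↦1, 6↦1]  zeros at y ∈ {1, 3}
Collecting zeros: affine points = {(0, 1), (1, 1), (1, 6), (2, 1), (2, 4), (3, 1), (3, 2), (4, 0), (4, 1), (5, 1), (5, 5), (6, 1), (6, 3)}.
Total count |C(F_7)_aff| = 13.


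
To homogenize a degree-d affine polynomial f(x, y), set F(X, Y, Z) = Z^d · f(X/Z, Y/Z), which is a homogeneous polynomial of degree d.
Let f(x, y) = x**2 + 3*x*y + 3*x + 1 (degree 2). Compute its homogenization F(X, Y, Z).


F(X, Y, Z) = X**2 + 3*X*Y + 3*X*Z + Z**2

deg(f) = 2.
Substitute x = X/Z, y = Y/Z into f, then multiply by Z^2.
  monomial 1·x^2·y^0 ↦ 1·X^2·Y^0·Z^0.
  monomial 3·x^1·y^1 ↦ 3·X^1·Y^1·Z^0.
  monomial 3·x^1·y^0 ↦ 3·X^1·Y^0·Z^1.
  monomial 1·x^0·y^0 ↦ 1·X^0·Y^0·Z^2.
Collecting: F(X, Y, Z) = X**2 + 3*X*Y + 3*X*Z + Z**2.


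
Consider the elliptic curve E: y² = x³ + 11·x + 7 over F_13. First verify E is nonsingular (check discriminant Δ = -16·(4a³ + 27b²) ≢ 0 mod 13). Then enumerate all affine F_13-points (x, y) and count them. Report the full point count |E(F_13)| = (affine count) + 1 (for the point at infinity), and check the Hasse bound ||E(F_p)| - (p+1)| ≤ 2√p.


Affine points = {(6, 4), (6, 9), (8, 3), (8, 10), (9, 4), (9, 9), (10, 5), (10, 8), (11, 4), (11, 9)}; affine count = 10; |E(F_13)| = 11.

Discriminant check: Δ ∝ 4a³ + 27b² = 4·11³ + 27·7² = 4·1331 + 27·49 ≡ 4 (mod 13). Nonzero ⇒ E is nonsingular.
For each x ∈ F_13, compute rhs = x³ + 11·x + 7 mod 13, then count y ∈ F_13 with y² ≡ rhs.
  x = 0: rhs = 7, matching y values: none (0 points).
  x = 1: rhs = 6, matching y values: none (0 points).
  x = 2: rhs = 11, matching y values: none (0 points).
  x = 3: rhs = 2, matching y values: none (0 points).
  x = 4: rhs = 11, matching y values: none (0 points).
  x = 5: rhs = 5, matching y values: none (0 points).
  x = 6: rhs = 3, matching y values: 4, 9 (2 points).
  x = 7: rhs = 11, matching y values: none (0 points).
  x = 8: rhs = 9, matching y values: 3, 10 (2 points).
  x = 9: rhs = 3, matching y values: 4, 9 (2 points).
  x = 10: rhs = 12, matching y values: 5, 8 (2 points).
  x = 11: rhs = 3, matching y values: 4, 9 (2 points).
  x = 12: rhs = 8, matching y values: none (0 points).
Total affine count: 10.
Full point count |E(F_13)| = 10 + 1 = 11.
Hasse bound: |11 − (13+1)| = |-3| = 3 ≤ 2√13 ≈ 7.2111 ✓.


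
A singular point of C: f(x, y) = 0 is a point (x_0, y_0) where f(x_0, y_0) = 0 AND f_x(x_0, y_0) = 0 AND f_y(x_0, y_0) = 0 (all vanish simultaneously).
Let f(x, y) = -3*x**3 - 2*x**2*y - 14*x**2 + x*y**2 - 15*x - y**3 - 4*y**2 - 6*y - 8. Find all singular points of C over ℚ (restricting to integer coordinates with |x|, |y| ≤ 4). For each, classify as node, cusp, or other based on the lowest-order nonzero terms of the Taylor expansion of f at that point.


Singular points: {(-1, -2)}; classification: node.

Compute partial derivatives:
  f_x = -9*x**2 - 4*x*y - 28*x + y**2 - 15.
  f_y = -2*x**2 + 2*x*y - 3*y**2 - 8*y - 6.
Scan x_0 ∈ {−4, ..., 4}. For each x_0, f_y(x_0, y) is a polynomial in y; find its integer roots y ∈ {−4, ..., 4}, then test f_x and f at those candidates.
  x = -4: f_y(-4, y) = -3*y**2 - 16*y - 38; no integer root y with |y| ≤ 4.
  x = -3: f_y(-3, y) = -3*y**2 - 14*y - 24; no integer root y with |y| ≤ 4.
  x = -2: f_y(-2, y) = -3*y**2 - 12*y - 14; no integer root y with |y| ≤ 4.
  x = -1: f_y(-1, y) = -3*y**2 - 10*y - 8; vanishes at y ∈ {-2}. (-1, -2): f_x = 0, f = 0 — SINGULAR.
  x = 0: f_y(0, y) = -3*y**2 - 8*y - 6; no integer root y with |y| ≤ 4.
  x = 1: f_y(1, y) = -3*y**2 - 6*y - 8; no integer root y with |y| ≤ 4.
  x = 2: f_y(2, y) = -3*y**2 - 4*y - 14; no integer root y with |y| ≤ 4.
  x = 3: f_y(3, y) = -3*y**2 - 2*y - 24; no integer root y with |y| ≤ 4.
  x = 4: f_y(4, y) = -3*y**2 - 38; no integer root y with |y| ≤ 4.
Only singular point on the grid: (-1, -2).
Classify: substitute x = -1 + u, y = -2 + v and expand: f = -3*u**3 - 2*u**2*v - u**2 + u*v**2 - v**3 + v**2.
No constant or linear terms (consistent with a singular point). Quadratic part: -u**2 + v**2. Cubic part: -3*u**3 - 2*u**2*v + u*v**2 - v**3.
The quadratic part v**2 - u**2 = (v − u)(v + u) splits into two distinct linear factors, so there are two distinct tangent lines y − -2 = ±(x − -1) — this is a node (ordinary double point).
Classification: node.


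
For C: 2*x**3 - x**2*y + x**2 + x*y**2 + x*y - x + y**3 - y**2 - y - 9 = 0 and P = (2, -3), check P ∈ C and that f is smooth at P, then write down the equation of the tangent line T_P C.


Tangent line at P: 45*x + 18*y - 36 = 0.

Step 1: f(2, -3) = 0, so P lies on C.
Step 2: partial derivatives
  f_x(x, y) = 6*x**2 - 2*x*y + 2*x + y**2 + y - 1, f_y(x, y) = -x**2 + 2*x*y + x + 3*y**2 - 2*y - 1.
  f_x(P) = 45, f_y(P) = 18 (gradient nonzero, so P is smooth).
Step 3: tangent line at P: 45·(x − 2) + 18·(y − -3) = 0.
Expanding: 45*x + 18*y - 36 = 0.


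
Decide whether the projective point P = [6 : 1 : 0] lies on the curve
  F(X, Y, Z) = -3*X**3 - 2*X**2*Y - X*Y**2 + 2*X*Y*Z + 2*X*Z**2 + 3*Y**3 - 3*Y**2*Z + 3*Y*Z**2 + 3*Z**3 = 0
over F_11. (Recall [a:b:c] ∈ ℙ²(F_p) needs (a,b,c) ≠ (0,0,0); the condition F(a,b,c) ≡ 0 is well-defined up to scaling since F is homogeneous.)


F(6,1,0) ≡ 3 (mod 11); P is NOT on the curve.

Evaluate F(6, 1, 0) term-by-term (mod 11).
  -3*X**3 ↦ -3·216·1·1 = -648
  -2*X**2*Y ↦ -2·36·1·1 = -72
  -X*Y**2 ↦ -1·6·1·1 = -6
  2*X*Y*Z ↦ 2·6·1·0 = 0
  2*X*Z**2 ↦ 2·6·1·0 = 0
  3*Y**3 ↦ 3·1·1·1 = 3
  -3*Y**2*Z ↦ -3·1·1·0 = 0
  3*Y*Z**2 ↦ 3·1·1·0 = 0
  3*Z**3 ↦ 3·1·1·0 = 0
Sum: F(6, 1, 0) = (-648) + (-72) + (-6) + (0) + (0) + (3) + (0) + (0) + (0) = -723.
Reducing mod 11: -723 ≡ 3 (mod 11).
Since F(a, b, c) ≡ 3 ≠ 0 (mod 11), P does NOT lie on the curve.


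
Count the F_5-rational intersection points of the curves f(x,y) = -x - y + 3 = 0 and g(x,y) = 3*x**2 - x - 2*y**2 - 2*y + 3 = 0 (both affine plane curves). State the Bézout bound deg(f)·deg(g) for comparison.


Common zeros: ∅; count = 0; Bézout bound = 2.

deg(f) = 1, deg(g) = 2, so Bézout bound = 2.
Scan x ∈ F_5. For each x, list the y ∈ F_5 with f(x, y) ≡ 0 and those with g(x, y) ≡ 0 (mod 5); the common zeros in that column are the intersection.
  x = 0: f ≡ 0 at y ∈ {3}; g ≡ 0 at y ∈ ∅; common: ∅.
  x = 1: f ≡ 0 at y ∈ {2}; g ≡ 0 at y ∈ {0, 4}; common: ∅.
  x = 2: f ≡ 0 at y ∈ {1}; g ≡ 0 at y ∈ ∅; common: ∅.
  x = 3: f ≡ 0 at y ∈ {0}; g ≡ 0 at y ∈ {2}; common: ∅.
  x = 4: f ≡ 0 at y ∈ {4}; g ≡ 0 at y ∈ {2}; common: ∅.
Collecting: common zeros = ∅, so the count is 0.
Comparison with the Bézout bound: 0 ≤ 2 = deg(f)·deg(g), as expected for curves with no common component (the affine F_5-count falls short of the bound because intersections may lie at infinity, over extension fields, or carry multiplicity).


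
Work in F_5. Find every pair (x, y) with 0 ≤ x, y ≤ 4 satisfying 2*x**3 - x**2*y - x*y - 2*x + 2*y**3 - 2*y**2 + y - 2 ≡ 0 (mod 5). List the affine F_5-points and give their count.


Affine F_5-points: {(1, 4), (2, 0), (2, 1), (3, 1)}; count = 4.

For each of the 25 pairs (x, y) ∈ F_5², evaluate f(x, y) mod 5. Record the zeros.
  x = 0: [0↦3, 1↦4, 2↦3, 3↦2, 4↦3]  zeros at y ∈ ∅
  x = 1: [0↦3, 1↦2, 2↦4, 3↦1, 4↦0]  zeros at y ∈ {4}
  x = 2: [0↦0, 1↦0, 2↦3, 3↦1, 4↦1]  zeros at y ∈ {0, 1}
  x = 3: [0↦1, 1↦0, 2↦2, 3↦4, 4↦3]  zeros at y ∈ {1}
  x = 4: [0↦3, 1↦4, 2↦3, 3↦2, 4↦3]  zeros at y ∈ ∅
Collecting zeros: affine points = {(1, 4), (2, 0), (2, 1), (3, 1)}.
Total count |C(F_5)_aff| = 4.


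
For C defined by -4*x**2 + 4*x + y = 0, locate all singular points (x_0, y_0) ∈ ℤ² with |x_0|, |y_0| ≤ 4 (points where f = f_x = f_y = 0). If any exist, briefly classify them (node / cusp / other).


No singular points in the scanned grid; C is smooth there.

Compute partial derivatives:
  f_x = 4 - 8*x.
  f_y = 1.
f_y = 1 is a nonzero constant, so f_y never vanishes: no point (x, y) can satisfy f = f_x = f_y = 0. In particular no (x, y) ∈ {−4, ..., 4}² is singular; the curve is smooth.


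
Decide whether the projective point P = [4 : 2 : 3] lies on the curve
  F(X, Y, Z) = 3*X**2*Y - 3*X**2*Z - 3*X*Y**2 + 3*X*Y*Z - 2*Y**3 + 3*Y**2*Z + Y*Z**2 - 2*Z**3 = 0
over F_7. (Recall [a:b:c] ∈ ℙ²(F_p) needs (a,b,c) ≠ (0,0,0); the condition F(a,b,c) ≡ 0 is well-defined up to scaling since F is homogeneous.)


F(4,2,3) ≡ 2 (mod 7); P is NOT on the curve.

Evaluate F(4, 2, 3) term-by-term (mod 7).
  3*X**2*Y ↦ 3·16·2·1 = 96
  -3*X**2*Z ↦ -3·16·1·3 = -144
  -3*X*Y**2 ↦ -3·4·4·1 = -48
  3*X*Y*Z ↦ 3·4·2·3 = 72
  -2*Y**3 ↦ -2·1·8·1 = -16
  3*Y**2*Z ↦ 3·1·4·3 = 36
  Y*Z**2 ↦ 1·1·2·9 = 18
  -2*Z**3 ↦ -2·1·1·27 = -54
Sum: F(4, 2, 3) = (96) + (-144) + (-48) + (72) + (-16) + (36) + (18) + (-54) = -40.
Reducing mod 7: -40 ≡ 2 (mod 7).
Since F(a, b, c) ≡ 2 ≠ 0 (mod 7), P does NOT lie on the curve.


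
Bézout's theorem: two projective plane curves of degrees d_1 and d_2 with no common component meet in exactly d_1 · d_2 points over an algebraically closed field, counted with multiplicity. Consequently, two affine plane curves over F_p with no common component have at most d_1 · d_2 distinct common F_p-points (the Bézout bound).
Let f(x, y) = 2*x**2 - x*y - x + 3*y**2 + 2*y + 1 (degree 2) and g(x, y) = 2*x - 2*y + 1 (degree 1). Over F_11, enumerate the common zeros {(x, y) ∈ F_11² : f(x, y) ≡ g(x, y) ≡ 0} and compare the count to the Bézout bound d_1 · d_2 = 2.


Common zeros: {(0, 6), (6, 1)}; count = 2; Bézout bound = 2.

deg(f) = 2, deg(g) = 1, so Bézout bound = 2.
Scan x ∈ F_11. For each x, list the y ∈ F_11 with f(x, y) ≡ 0 and those with g(x, y) ≡ 0 (mod 11); the common zeros in that column are the intersection.
  x = 0: f ≡ 0 at y ∈ {6, 8}; g ≡ 0 at y ∈ {6}; common: {6}.
  x = 1: f ≡ 0 at y ∈ ∅; g ≡ 0 at y ∈ {7}; common: ∅.
  x = 2: f ≡ 0 at y ∈ {4, 7}; g ≡ 0 at y ∈ {8}; common: ∅.
  x = 3: f ≡ 0 at y ∈ ∅; g ≡ 0 at y ∈ {9}; common: ∅.
  x = 4: f ≡ 0 at y ∈ ∅; g ≡ 0 at y ∈ {10}; common: ∅.
  x = 5: f ≡ 0 at y ∈ ∅; g ≡ 0 at y ∈ {0}; common: ∅.
  x = 6: f ≡ 0 at y ∈ {1, 4}; g ≡ 0 at y ∈ {1}; common: {1}.
  x = 7: f ≡ 0 at y ∈ ∅; g ≡ 0 at y ∈ {2}; common: ∅.
  x = 8: f ≡ 0 at y ∈ {0, 2}; g ≡ 0 at y ∈ {3}; common: ∅.
  x = 9: f ≡ 0 at y ∈ {0, 6}; g ≡ 0 at y ∈ {4}; common: ∅.
  x = 10: f ≡ 0 at y ∈ {2, 8}; g ≡ 0 at y ∈ {5}; common: ∅.
Collecting: common zeros = {(0, 6), (6, 1)}, so the count is 2.
Comparison with the Bézout bound: 2 ≤ 2 = deg(f)·deg(g), as expected for curves with no common component (the bound is attained).


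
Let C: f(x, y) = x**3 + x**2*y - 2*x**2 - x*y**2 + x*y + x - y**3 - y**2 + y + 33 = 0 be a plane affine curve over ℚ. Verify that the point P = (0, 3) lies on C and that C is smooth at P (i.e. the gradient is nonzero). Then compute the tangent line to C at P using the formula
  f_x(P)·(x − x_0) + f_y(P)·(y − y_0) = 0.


Tangent line at P: -5*x - 32*y + 96 = 0.

Step 1: f(0, 3) = 0, so P lies on C.
Step 2: partial derivatives
  f_x(x, y) = 3*x**2 + 2*x*y - 4*x - y**2 + y + 1, f_y(x, y) = x**2 - 2*x*y + x - 3*y**2 - 2*y + 1.
  f_x(P) = -5, f_y(P) = -32 (gradient nonzero, so P is smooth).
Step 3: tangent line at P: -5·(x − 0) + -32·(y − 3) = 0.
Expanding: -5*x - 32*y + 96 = 0.


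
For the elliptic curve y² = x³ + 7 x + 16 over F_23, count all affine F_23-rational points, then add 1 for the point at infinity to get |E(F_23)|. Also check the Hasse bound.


Affine points = {(0, 4), (0, 19), (1, 1), (1, 22), (3, 8), (3, 15), (4, 4), (4, 19), (8, 3), (8, 20), (9, 7), (9, 16), (13, 2), (13, 21), (14, 11), (14, 12), (15, 0), (19, 4), (19, 19), (22, 10), (22, 13)}; affine count = 21; |E(F_23)| = 22.

Discriminant check: Δ ∝ 4a³ + 27b² = 4·7³ + 27·16² = 4·343 + 27·256 ≡ 4 (mod 23). Nonzero ⇒ E is nonsingular.
For each x ∈ F_23, compute rhs = x³ + 7·x + 16 mod 23, then count y ∈ F_23 with y² ≡ rhs.
  x = 0: rhs = 16, matching y values: 4, 19 (2 points).
  x = 1: rhs = 1, matching y values: 1, 22 (2 points).
  x = 2: rhs = 15, matching y values: none (0 points).
  x = 3: rhs = 18, matching y values: 8, 15 (2 points).
  x = 4: rhs = 16, matching y values: 4, 19 (2 points).
  x = 5: rhs = 15, matching y values: none (0 points).
  x = 6: rhs = 21, matching y values: none (0 points).
  x = 7: rhs = 17, matching y values: none (0 points).
  x = 8: rhs = 9, matching y values: 3, 20 (2 points).
  x = 9: rhs = 3, matching y values: 7, 16 (2 points).
  x = 10: rhs = 5, matching y values: none (0 points).
  x = 11: rhs = 21, matching y values: none (0 points).
  x = 12: rhs = 11, matching y values: none (0 points).
  x = 13: rhs = 4, matching y values: 2, 21 (2 points).
  x = 14: rhs = 6, matching y values: 11, 12 (2 points).
  x = 15: rhs = 0, matching y values: 0 (1 points).
  x = 16: rhs = 15, matching y values: none (0 points).
  x = 17: rhs = 11, matching y values: none (0 points).
  x = 18: rhs = 17, matching y values: none (0 points).
  x = 19: rhs = 16, matching y values: 4, 19 (2 points).
  x = 20: rhs = 14, matching y values: none (0 points).
  x = 21: rhs = 17, matching y values: none (0 points).
  x = 22: rhs = 8, matching y values: 10, 13 (2 points).
Total affine count: 21.
Full point count |E(F_23)| = 21 + 1 = 22.
Hasse bound: |22 − (23+1)| = |-2| = 2 ≤ 2√23 ≈ 9.5917 ✓.


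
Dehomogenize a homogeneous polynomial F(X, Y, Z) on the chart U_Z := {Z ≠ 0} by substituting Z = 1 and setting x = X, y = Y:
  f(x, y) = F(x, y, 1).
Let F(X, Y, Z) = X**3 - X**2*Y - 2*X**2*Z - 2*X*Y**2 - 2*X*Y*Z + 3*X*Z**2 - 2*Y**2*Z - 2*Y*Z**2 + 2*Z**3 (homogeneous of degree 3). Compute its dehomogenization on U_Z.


f(x, y) = x**3 - x**2*y - 2*x**2 - 2*x*y**2 - 2*x*y + 3*x - 2*y**2 - 2*y + 2

On U_Z we set Z = 1. Each monomial c·X^i·Y^j·Z^k in F becomes c·x^i·y^j·1^k = c·x^i·y^j.
Substituting Z = 1: F(X, Y, 1) = x**3 - x**2*y - 2*x**2 - 2*x*y**2 - 2*x*y + 3*x - 2*y**2 - 2*y + 2.
Note: deg(f) ≤ deg(F) = 3; strict inequality happens when F is divisible by Z (lost terms).


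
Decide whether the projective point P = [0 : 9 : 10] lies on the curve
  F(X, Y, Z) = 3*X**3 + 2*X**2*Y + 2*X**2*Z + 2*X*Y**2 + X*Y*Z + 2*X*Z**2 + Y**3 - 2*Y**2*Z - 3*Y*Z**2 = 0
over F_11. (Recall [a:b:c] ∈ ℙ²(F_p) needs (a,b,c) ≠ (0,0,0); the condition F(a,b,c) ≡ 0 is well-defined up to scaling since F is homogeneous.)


F(0,9,10) ≡ 6 (mod 11); P is NOT on the curve.

Evaluate F(0, 9, 10) term-by-term (mod 11).
  3*X**3 ↦ 3·0·1·1 = 0
  2*X**2*Y ↦ 2·0·9·1 = 0
  2*X**2*Z ↦ 2·0·1·10 = 0
  2*X*Y**2 ↦ 2·0·81·1 = 0
  X*Y*Z ↦ 1·0·9·10 = 0
  2*X*Z**2 ↦ 2·0·1·100 = 0
  Y**3 ↦ 1·1·729·1 = 729
  -2*Y**2*Z ↦ -2·1·81·10 = -1620
  -3*Y*Z**2 ↦ -3·1·9·100 = -2700
Sum: F(0, 9, 10) = (0) + (0) + (0) + (0) + (0) + (0) + (729) + (-1620) + (-2700) = -3591.
Reducing mod 11: -3591 ≡ 6 (mod 11).
Since F(a, b, c) ≡ 6 ≠ 0 (mod 11), P does NOT lie on the curve.


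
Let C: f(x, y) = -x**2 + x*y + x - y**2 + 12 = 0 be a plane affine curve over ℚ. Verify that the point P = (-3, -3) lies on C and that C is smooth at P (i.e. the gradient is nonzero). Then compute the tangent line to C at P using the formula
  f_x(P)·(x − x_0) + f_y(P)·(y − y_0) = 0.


Tangent line at P: 4*x + 3*y + 21 = 0.

Step 1: f(-3, -3) = 0, so P lies on C.
Step 2: partial derivatives
  f_x(x, y) = -2*x + y + 1, f_y(x, y) = x - 2*y.
  f_x(P) = 4, f_y(P) = 3 (gradient nonzero, so P is smooth).
Step 3: tangent line at P: 4·(x − -3) + 3·(y − -3) = 0.
Expanding: 4*x + 3*y + 21 = 0.


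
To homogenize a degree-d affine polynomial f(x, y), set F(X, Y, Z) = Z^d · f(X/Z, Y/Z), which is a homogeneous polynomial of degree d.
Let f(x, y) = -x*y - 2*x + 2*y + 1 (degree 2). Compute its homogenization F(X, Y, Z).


F(X, Y, Z) = -X*Y - 2*X*Z + 2*Y*Z + Z**2

deg(f) = 2.
Substitute x = X/Z, y = Y/Z into f, then multiply by Z^2.
  monomial -1·x^1·y^1 ↦ -1·X^1·Y^1·Z^0.
  monomial -2·x^1·y^0 ↦ -2·X^1·Y^0·Z^1.
  monomial 2·x^0·y^1 ↦ 2·X^0·Y^1·Z^1.
  monomial 1·x^0·y^0 ↦ 1·X^0·Y^0·Z^2.
Collecting: F(X, Y, Z) = -X*Y - 2*X*Z + 2*Y*Z + Z**2.


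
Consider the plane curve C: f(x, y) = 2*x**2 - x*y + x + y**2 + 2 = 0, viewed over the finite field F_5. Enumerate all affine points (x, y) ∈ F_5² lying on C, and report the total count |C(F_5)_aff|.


Affine F_5-points: {(1, 0), (1, 1), (2, 3), (2, 4), (4, 1), (4, 3)}; count = 6.

For each of the 25 pairs (x, y) ∈ F_5², evaluate f(x, y) mod 5. Record the zeros.
  x = 0: [0↦2, 1↦3, 2↦1, 3↦1, 4↦3]  zeros at y ∈ ∅
  x = 1: [0↦0, 1↦0, 2↦2, 3↦1, 4↦2]  zeros at y ∈ {0, 1}
  x = 2: [0↦2, 1↦1, 2↦2, 3↦0, 4↦0]  zeros at y ∈ {3, 4}
  x = 3: [0↦3, 1↦1, 2↦1, 3↦3, 4↦2]  zeros at y ∈ ∅
  x = 4: [0↦3, 1↦0, 2↦4, 3↦0, 4↦3]  zeros at y ∈ {1, 3}
Collecting zeros: affine points = {(1, 0), (1, 1), (2, 3), (2, 4), (4, 1), (4, 3)}.
Total count |C(F_5)_aff| = 6.


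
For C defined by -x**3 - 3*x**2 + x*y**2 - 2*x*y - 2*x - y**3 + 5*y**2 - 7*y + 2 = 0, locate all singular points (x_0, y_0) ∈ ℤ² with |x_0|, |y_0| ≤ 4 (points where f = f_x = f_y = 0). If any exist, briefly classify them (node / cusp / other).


Singular points: {(-1, 1)}; classification: cusp.

Compute partial derivatives:
  f_x = -3*x**2 - 6*x + y**2 - 2*y - 2.
  f_y = 2*x*y - 2*x - 3*y**2 + 10*y - 7.
Scan x_0 ∈ {−4, ..., 4}. For each x_0, f_y(x_0, y) is a polynomial in y; find its integer roots y ∈ {−4, ..., 4}, then test f_x and f at those candidates.
  x = -4: f_y(-4, y) = -3*y**2 + 2*y + 1; vanishes at y ∈ {1}. (-4, 1): f_x = -27 ≠ 0.
  x = -3: f_y(-3, y) = -3*y**2 + 4*y - 1; vanishes at y ∈ {1}. (-3, 1): f_x = -12 ≠ 0.
  x = -2: f_y(-2, y) = -3*y**2 + 6*y - 3; vanishes at y ∈ {1}. (-2, 1): f_x = -3 ≠ 0.
  x = -1: f_y(-1, y) = -3*y**2 + 8*y - 5; vanishes at y ∈ {1}. (-1, 1): f_x = 0, f = 0 — SINGULAR.
  x = 0: f_y(0, y) = -3*y**2 + 10*y - 7; vanishes at y ∈ {1}. (0, 1): f_x = -3 ≠ 0.
  x = 1: f_y(1, y) = -3*y**2 + 12*y - 9; vanishes at y ∈ {1, 3}. (1, 1): f_x = -12 ≠ 0; (1, 3): f_x = -8 ≠ 0.
  x = 2: f_y(2, y) = -3*y**2 + 14*y - 11; vanishes at y ∈ {1}. (2, 1): f_x = -27 ≠ 0.
  x = 3: f_y(3, y) = -3*y**2 + 16*y - 13; vanishes at y ∈ {1}. (3, 1): f_x = -48 ≠ 0.
  x = 4: f_y(4, y) = -3*y**2 + 18*y - 15; vanishes at y ∈ {1}. (4, 1): f_x = -75 ≠ 0.
Only singular point on the grid: (-1, 1).
Classify: substitute x = -1 + u, y = 1 + v and expand: f = -u**3 + u*v**2 - v**3 + v**2.
No constant or linear terms (consistent with a singular point). Quadratic part: v**2. Cubic part: -u**3 + u*v**2 - v**3.
The quadratic part v**2 is a perfect square, so there is a single (double) tangent line v = 0, i.e. y = 1. Restricting the cubic part to that line (v = 0) leaves -u**3 ≠ 0, so f is not divisible by v and the branch is v² ≈ u**3 to lowest order — this is a cusp.
Classification: cusp.
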